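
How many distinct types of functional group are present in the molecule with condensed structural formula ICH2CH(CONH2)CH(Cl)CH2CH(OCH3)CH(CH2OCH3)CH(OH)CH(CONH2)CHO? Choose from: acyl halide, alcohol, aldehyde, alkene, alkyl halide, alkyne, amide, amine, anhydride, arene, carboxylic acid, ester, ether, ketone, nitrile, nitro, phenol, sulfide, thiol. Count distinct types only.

Working along the chain:
  ICH2: halogen on an sp³ carbon → alkyl halide.
  CH(CONH2): pendant –CONH2: carbonyl C bonded to C and N → amide.
  CH(Cl): halogen on an sp³ carbon → alkyl halide.
  CH(OCH3): pendant –OCH3: C–O–C with sp³ C, no adjacent C=O → ether.
  CH(CH2OCH3): pendant –CH2OCH3: C–O–C linkage → ether.
  CH(OH): –OH on an sp³ carbon → alcohol (secondary).
  CH(CONH2): pendant –CONH2: carbonyl C bonded to C and N → amide.
  CHO: terminal –CHO: carbonyl C bonded to H and C → aldehyde.
Distinct types present: alcohol, aldehyde, alkyl halide, amide, ether.

5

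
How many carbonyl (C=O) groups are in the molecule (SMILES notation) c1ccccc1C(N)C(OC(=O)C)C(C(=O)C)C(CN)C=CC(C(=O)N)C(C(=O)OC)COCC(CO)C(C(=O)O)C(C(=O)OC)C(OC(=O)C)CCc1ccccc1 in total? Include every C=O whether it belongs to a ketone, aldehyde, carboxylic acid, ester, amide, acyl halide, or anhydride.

7

CH(OCOCH3): ester, 1 C=O (running total 1).
CH(COCH3): ketone, 1 C=O (running total 2).
CH(CONH2): amide, 1 C=O (running total 3).
CH(COOCH3): ester, 1 C=O (running total 4).
CH(COOH): carboxylic acid, 1 C=O (running total 5).
CH(COOCH3): ester, 1 C=O (running total 6).
CH(OCOCH3): ester, 1 C=O (running total 7).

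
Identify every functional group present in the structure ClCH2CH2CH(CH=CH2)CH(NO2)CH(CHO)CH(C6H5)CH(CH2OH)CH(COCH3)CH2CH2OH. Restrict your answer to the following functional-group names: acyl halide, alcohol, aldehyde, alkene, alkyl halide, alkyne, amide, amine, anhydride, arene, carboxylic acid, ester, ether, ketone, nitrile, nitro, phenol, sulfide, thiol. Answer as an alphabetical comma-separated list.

alcohol, aldehyde, alkene, alkyl halide, arene, ketone, nitro

halogen on an sp³ carbon → alkyl halide.
pendant –CH=CH2: C=C double bond → alkene.
–NO2 on an sp³ carbon → nitro (the N=O is not a carbonyl).
pendant –CHO: carbonyl C bonded to C and H → aldehyde.
pendant –C6H5: benzene ring → arene.
pendant –CH2OH on an sp³ backbone C → alcohol.
pendant –COCH3: carbonyl C bonded to two carbons → ketone.
–OH on an sp³ carbon → alcohol.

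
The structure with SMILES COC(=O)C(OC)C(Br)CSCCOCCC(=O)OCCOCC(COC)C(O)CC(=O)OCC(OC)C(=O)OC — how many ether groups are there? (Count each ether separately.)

5

CH3O–C(=O)–: carbonyl C bonded to C and to –OCH3 → ester (not ketone + ether).
pendant –OCH3: C–O–C with sp³ C, no adjacent C=O → ether.
halogen on an sp³ carbon → alkyl halide.
C–S–C linkage → sulfide (thioether).
C–O–C with sp³ carbons on both sides and no adjacent C=O → ether.
–C(=O)–O–C with C on the carbonyl side → ester.
C–O–C with sp³ carbons on both sides and no adjacent C=O → ether.
pendant –CH2OCH3: C–O–C linkage → ether.
–OH on an sp³ carbon → alcohol (secondary).
–C(=O)–O–C with C on the carbonyl side → ester.
pendant –OCH3: C–O–C with sp³ C, no adjacent C=O → ether.
–C(=O)OCH3: carbonyl C bonded to C and to –OCH3 → ester (not ketone + ether).
Ether appears at: CH(OCH3), CH2OCH2, CH2OCH2, CH(CH2OCH3), CH(OCH3) → 5.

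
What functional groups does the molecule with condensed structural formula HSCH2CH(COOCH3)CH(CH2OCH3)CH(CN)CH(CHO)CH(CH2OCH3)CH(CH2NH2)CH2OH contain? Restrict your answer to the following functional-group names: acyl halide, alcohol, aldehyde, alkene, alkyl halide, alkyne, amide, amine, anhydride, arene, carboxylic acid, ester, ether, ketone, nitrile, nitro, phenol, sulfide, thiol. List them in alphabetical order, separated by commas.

Working along the chain:
  HSCH2: –SH on an sp³ carbon → thiol.
  CH(COOCH3): pendant –COOCH3: carbonyl C bonded to C and –OCH3 → ester.
  CH(CH2OCH3): pendant –CH2OCH3: C–O–C linkage → ether.
  CH(CN): pendant –C≡N: nitrile.
  CH(CHO): pendant –CHO: carbonyl C bonded to C and H → aldehyde.
  CH(CH2OCH3): pendant –CH2OCH3: C–O–C linkage → ether.
  CH(CH2NH2): pendant –CH2NH2: N on sp³ C, no adjacent C=O → amine.
  CH2OH: –OH on an sp³ carbon → alcohol.

alcohol, aldehyde, amine, ester, ether, nitrile, thiol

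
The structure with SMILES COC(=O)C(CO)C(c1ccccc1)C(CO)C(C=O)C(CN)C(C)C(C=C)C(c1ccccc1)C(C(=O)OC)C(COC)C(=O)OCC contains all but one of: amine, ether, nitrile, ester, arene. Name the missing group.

nitrile

arene: present (CH(C6H5) — pendant –C6H5: benzene ring → arene).
ether: present (CH(CH2OCH3) — pendant –CH2OCH3: C–O–C linkage → ether).
amine: present (CH(CH2NH2) — pendant –CH2NH2: N on sp³ C, no adjacent C=O → amine).
ester: present (CH3OOC — CH3O–C(=O)–: carbonyl C bonded to C and to –OCH3 → ester (not ketone + ether)).
nitrile: no segment matches this pattern.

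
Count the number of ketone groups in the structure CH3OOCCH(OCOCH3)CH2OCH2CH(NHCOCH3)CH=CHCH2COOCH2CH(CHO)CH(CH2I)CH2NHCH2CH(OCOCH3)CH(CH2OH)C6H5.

Taking each segment in turn:
  CH3OOC: CH3O–C(=O)–: carbonyl C bonded to C and to –OCH3 → ester (not ketone + ether).
  CH(OCOCH3): pendant –OC(=O)CH3: an acyloxy group → ester.
  CH2OCH2: C–O–C with sp³ carbons on both sides and no adjacent C=O → ether.
  CH(NHCOCH3): pendant –NHC(=O)CH3: N bonded to a carbonyl → amide (not amine).
  CH=CH: C=C double bond → alkene.
  CH2COOCH2: –C(=O)–O–C with C on the carbonyl side → ester.
  CH(CHO): pendant –CHO: carbonyl C bonded to C and H → aldehyde.
  CH(CH2I): pendant –CH2X: halogen on sp³ carbon → alkyl halide.
  CH2NHCH2: C–N–C with sp³ carbons and no adjacent C=O → amine (secondary).
  CH(OCOCH3): pendant –OC(=O)CH3: an acyloxy group → ester.
  CH(CH2OH): pendant –CH2OH on an sp³ backbone C → alcohol.
  C6H5: –C6H5 phenyl ring → arene.
No segment is a ketone: CH3OOC is ester, not ketone; CH(OCOCH3) is ester, not ketone; CH(NHCOCH3) is amide, not ketone. → 0.

0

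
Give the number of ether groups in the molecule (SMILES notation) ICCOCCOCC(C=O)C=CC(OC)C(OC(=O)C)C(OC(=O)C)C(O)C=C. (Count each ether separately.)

halogen on an sp³ carbon → alkyl halide.
C–O–C with sp³ carbons on both sides and no adjacent C=O → ether.
C–O–C with sp³ carbons on both sides and no adjacent C=O → ether.
pendant –CHO: carbonyl C bonded to C and H → aldehyde.
C=C double bond → alkene.
pendant –OCH3: C–O–C with sp³ C, no adjacent C=O → ether.
pendant –OC(=O)CH3: an acyloxy group → ester.
pendant –OC(=O)CH3: an acyloxy group → ester.
–OH on an sp³ carbon → alcohol (secondary).
C=C double bond → alkene.
Ether appears at: CH2OCH2, CH2OCH2, CH(OCH3) → 3.

3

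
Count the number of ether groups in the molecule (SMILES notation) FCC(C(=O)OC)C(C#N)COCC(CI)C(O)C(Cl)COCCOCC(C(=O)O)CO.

3

Reading the structure from left to right:
  FCH2: halogen on an sp³ carbon → alkyl halide.
  CH(COOCH3): pendant –COOCH3: carbonyl C bonded to C and –OCH3 → ester.
  CH(CN): pendant –C≡N: nitrile.
  CH2OCH2: C–O–C with sp³ carbons on both sides and no adjacent C=O → ether.
  CH(CH2I): pendant –CH2X: halogen on sp³ carbon → alkyl halide.
  CH(OH): –OH on an sp³ carbon → alcohol (secondary).
  CH(Cl): halogen on an sp³ carbon → alkyl halide.
  CH2OCH2: C–O–C with sp³ carbons on both sides and no adjacent C=O → ether.
  CH2OCH2: C–O–C with sp³ carbons on both sides and no adjacent C=O → ether.
  CH(COOH): pendant –COOH: carbonyl C bonded to C and –OH → carboxylic acid.
  CH2OH: –OH on an sp³ carbon → alcohol.
Ether appears at: CH2OCH2, CH2OCH2, CH2OCH2 → 3.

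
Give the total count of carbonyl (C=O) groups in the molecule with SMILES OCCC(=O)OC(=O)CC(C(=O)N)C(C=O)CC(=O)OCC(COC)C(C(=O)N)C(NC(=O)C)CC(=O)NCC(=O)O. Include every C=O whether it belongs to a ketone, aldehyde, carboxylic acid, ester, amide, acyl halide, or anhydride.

CH2CO-O-COCH2: anhydride, 2 C=O (running total 2).
CH(CONH2): amide, 1 C=O (running total 3).
CH(CHO): aldehyde, 1 C=O (running total 4).
CH2COOCH2: ester, 1 C=O (running total 5).
CH(CONH2): amide, 1 C=O (running total 6).
CH(NHCOCH3): amide, 1 C=O (running total 7).
CH2CONHCH2: amide, 1 C=O (running total 8).
COOH: carboxylic acid, 1 C=O (running total 9).

9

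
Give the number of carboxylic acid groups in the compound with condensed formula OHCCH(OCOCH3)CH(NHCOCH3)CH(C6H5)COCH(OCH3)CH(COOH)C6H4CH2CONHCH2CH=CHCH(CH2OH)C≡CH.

1

Reading the structure from left to right:
  OHC: terminal –CHO: carbonyl C bonded to H and C → aldehyde.
  CH(OCOCH3): pendant –OC(=O)CH3: an acyloxy group → ester.
  CH(NHCOCH3): pendant –NHC(=O)CH3: N bonded to a carbonyl → amide (not amine).
  CH(C6H5): pendant –C6H5: benzene ring → arene.
  CO: –C(=O)– with carbon on both sides → ketone.
  CH(OCH3): pendant –OCH3: C–O–C with sp³ C, no adjacent C=O → ether.
  CH(COOH): pendant –COOH: carbonyl C bonded to C and –OH → carboxylic acid.
  C6H4: para-disubstituted benzene ring → arene.
  CH2CONHCH2: –C(=O)–N– linkage → amide (the N is not an amine).
  CH=CH: C=C double bond → alkene.
  CH(CH2OH): pendant –CH2OH on an sp³ backbone C → alcohol.
  C≡CH: C≡C triple bond → alkyne.
Carboxylic acid appears at: CH(COOH) → 1.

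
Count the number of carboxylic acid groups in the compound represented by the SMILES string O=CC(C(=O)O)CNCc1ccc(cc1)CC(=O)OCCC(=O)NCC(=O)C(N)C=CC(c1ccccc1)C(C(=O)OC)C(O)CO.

Taking each segment in turn:
  OHC: terminal –CHO: carbonyl C bonded to H and C → aldehyde.
  CH(COOH): pendant –COOH: carbonyl C bonded to C and –OH → carboxylic acid.
  CH2NHCH2: C–N–C with sp³ carbons and no adjacent C=O → amine (secondary).
  C6H4: para-disubstituted benzene ring → arene.
  CH2COOCH2: –C(=O)–O–C with C on the carbonyl side → ester.
  CH2CONHCH2: –C(=O)–N– linkage → amide (the N is not an amine).
  CO: –C(=O)– with carbon on both sides → ketone.
  CH(NH2): –NH2 on an sp³ carbon with no adjacent C=O → amine.
  CH=CH: C=C double bond → alkene.
  CH(C6H5): pendant –C6H5: benzene ring → arene.
  CH(COOCH3): pendant –COOCH3: carbonyl C bonded to C and –OCH3 → ester.
  CH(OH): –OH on an sp³ carbon → alcohol (secondary).
  CH2OH: –OH on an sp³ carbon → alcohol.
Carboxylic acid appears at: CH(COOH) → 1.

1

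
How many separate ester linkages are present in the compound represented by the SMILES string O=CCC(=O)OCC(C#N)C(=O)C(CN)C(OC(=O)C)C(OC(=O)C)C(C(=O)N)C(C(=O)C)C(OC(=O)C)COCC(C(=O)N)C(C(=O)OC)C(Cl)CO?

5

terminal –CHO: carbonyl C bonded to H and C → aldehyde.
–C(=O)–O–C with C on the carbonyl side → ester.
pendant –C≡N: nitrile.
–C(=O)– with carbon on both sides → ketone.
pendant –CH2NH2: N on sp³ C, no adjacent C=O → amine.
pendant –OC(=O)CH3: an acyloxy group → ester.
pendant –OC(=O)CH3: an acyloxy group → ester.
pendant –CONH2: carbonyl C bonded to C and N → amide.
pendant –COCH3: carbonyl C bonded to two carbons → ketone.
pendant –OC(=O)CH3: an acyloxy group → ester.
C–O–C with sp³ carbons on both sides and no adjacent C=O → ether.
pendant –CONH2: carbonyl C bonded to C and N → amide.
pendant –COOCH3: carbonyl C bonded to C and –OCH3 → ester.
halogen on an sp³ carbon → alkyl halide.
–OH on an sp³ carbon → alcohol.
Ester appears at: CH2COOCH2, CH(OCOCH3), CH(OCOCH3), CH(OCOCH3), CH(COOCH3) → 5.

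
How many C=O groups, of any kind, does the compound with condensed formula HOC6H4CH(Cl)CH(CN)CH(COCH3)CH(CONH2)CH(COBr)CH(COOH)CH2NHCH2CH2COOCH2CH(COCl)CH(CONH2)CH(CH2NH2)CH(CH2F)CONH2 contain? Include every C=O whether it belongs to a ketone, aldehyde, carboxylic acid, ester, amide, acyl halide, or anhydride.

8

CH(COCH3): ketone, 1 C=O (running total 1).
CH(CONH2): amide, 1 C=O (running total 2).
CH(COBr): acyl halide, 1 C=O (running total 3).
CH(COOH): carboxylic acid, 1 C=O (running total 4).
CH2COOCH2: ester, 1 C=O (running total 5).
CH(COCl): acyl halide, 1 C=O (running total 6).
CH(CONH2): amide, 1 C=O (running total 7).
CONH2: amide, 1 C=O (running total 8).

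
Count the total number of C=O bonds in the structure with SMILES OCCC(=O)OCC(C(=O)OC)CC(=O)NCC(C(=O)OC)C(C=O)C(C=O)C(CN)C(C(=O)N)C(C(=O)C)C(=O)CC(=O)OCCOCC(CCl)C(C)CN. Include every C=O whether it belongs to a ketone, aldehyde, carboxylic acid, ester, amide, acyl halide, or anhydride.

CH2COOCH2: ester, 1 C=O (running total 1).
CH(COOCH3): ester, 1 C=O (running total 2).
CH2CONHCH2: amide, 1 C=O (running total 3).
CH(COOCH3): ester, 1 C=O (running total 4).
CH(CHO): aldehyde, 1 C=O (running total 5).
CH(CHO): aldehyde, 1 C=O (running total 6).
CH(CONH2): amide, 1 C=O (running total 7).
CH(COCH3): ketone, 1 C=O (running total 8).
CO: ketone, 1 C=O (running total 9).
CH2COOCH2: ester, 1 C=O (running total 10).

10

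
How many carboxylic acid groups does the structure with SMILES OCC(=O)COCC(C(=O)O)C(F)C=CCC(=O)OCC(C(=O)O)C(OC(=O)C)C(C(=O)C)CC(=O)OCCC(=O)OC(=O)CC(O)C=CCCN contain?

Working along the chain:
  HOCH2: HO– on an sp³ carbon → alcohol.
  CO: –C(=O)– with carbon on both sides → ketone.
  CH2OCH2: C–O–C with sp³ carbons on both sides and no adjacent C=O → ether.
  CH(COOH): pendant –COOH: carbonyl C bonded to C and –OH → carboxylic acid.
  CH(F): halogen on an sp³ carbon → alkyl halide.
  CH=CH: C=C double bond → alkene.
  CH2COOCH2: –C(=O)–O–C with C on the carbonyl side → ester.
  CH(COOH): pendant –COOH: carbonyl C bonded to C and –OH → carboxylic acid.
  CH(OCOCH3): pendant –OC(=O)CH3: an acyloxy group → ester.
  CH(COCH3): pendant –COCH3: carbonyl C bonded to two carbons → ketone.
  CH2COOCH2: –C(=O)–O–C with C on the carbonyl side → ester.
  CH2CO-O-COCH2: two acyl groups sharing one oxygen, –C(=O)–O–C(=O)– → anhydride.
  CH(OH): –OH on an sp³ carbon → alcohol (secondary).
  CH=CH: C=C double bond → alkene.
  CH2NH2: –NH2 on an sp³ carbon with no adjacent C=O → amine.
Carboxylic acid appears at: CH(COOH), CH(COOH) → 2.

2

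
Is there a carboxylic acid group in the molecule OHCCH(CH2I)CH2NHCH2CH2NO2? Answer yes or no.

no

Working along the chain:
  OHC: terminal –CHO: carbonyl C bonded to H and C → aldehyde.
  CH(CH2I): pendant –CH2X: halogen on sp³ carbon → alkyl halide.
  CH2NHCH2: C–N–C with sp³ carbons and no adjacent C=O → amine (secondary).
  CH2NO2: –NO2 on carbon → nitro group.
The groups actually present are: aldehyde, alkyl halide, amine, nitro.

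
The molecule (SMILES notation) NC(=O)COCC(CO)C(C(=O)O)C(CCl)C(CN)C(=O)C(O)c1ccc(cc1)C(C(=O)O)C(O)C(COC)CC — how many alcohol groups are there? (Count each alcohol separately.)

3

–C(=O)NH2: carbonyl C bonded to C and to N → amide (the N is not a separate amine).
C–O–C with sp³ carbons on both sides and no adjacent C=O → ether.
pendant –CH2OH on an sp³ backbone C → alcohol.
pendant –COOH: carbonyl C bonded to C and –OH → carboxylic acid.
pendant –CH2X: halogen on sp³ carbon → alkyl halide.
pendant –CH2NH2: N on sp³ C, no adjacent C=O → amine.
–C(=O)– with carbon on both sides → ketone.
–OH on an sp³ carbon → alcohol (secondary).
para-disubstituted benzene ring → arene.
pendant –COOH: carbonyl C bonded to C and –OH → carboxylic acid.
–OH on an sp³ carbon → alcohol (secondary).
pendant –CH2OCH3: C–O–C linkage → ether.
Alcohol appears at: CH(CH2OH), CH(OH), CH(OH) → 3.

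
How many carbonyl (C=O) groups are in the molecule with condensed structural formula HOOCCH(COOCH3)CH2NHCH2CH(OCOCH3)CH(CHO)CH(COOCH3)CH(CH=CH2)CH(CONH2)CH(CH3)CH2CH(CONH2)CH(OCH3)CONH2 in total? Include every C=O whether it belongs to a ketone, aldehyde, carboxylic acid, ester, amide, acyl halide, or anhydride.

8

HOOC: carboxylic acid, 1 C=O (running total 1).
CH(COOCH3): ester, 1 C=O (running total 2).
CH(OCOCH3): ester, 1 C=O (running total 3).
CH(CHO): aldehyde, 1 C=O (running total 4).
CH(COOCH3): ester, 1 C=O (running total 5).
CH(CONH2): amide, 1 C=O (running total 6).
CH(CONH2): amide, 1 C=O (running total 7).
CONH2: amide, 1 C=O (running total 8).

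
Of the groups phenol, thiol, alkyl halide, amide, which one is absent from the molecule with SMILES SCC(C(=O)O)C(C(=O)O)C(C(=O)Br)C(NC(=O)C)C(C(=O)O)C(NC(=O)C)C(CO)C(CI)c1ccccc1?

phenol

amide: present (CH(NHCOCH3) — pendant –NHC(=O)CH3: N bonded to a carbonyl → amide (not amine)).
thiol: present (HSCH2 — –SH on an sp³ carbon → thiol).
alkyl halide: present (CH(CH2I) — pendant –CH2X: halogen on sp³ carbon → alkyl halide).
phenol: absent. In CH(CH2OH), the –OH is on an sp³ carbon, not on an aromatic ring, so it is an alcohol.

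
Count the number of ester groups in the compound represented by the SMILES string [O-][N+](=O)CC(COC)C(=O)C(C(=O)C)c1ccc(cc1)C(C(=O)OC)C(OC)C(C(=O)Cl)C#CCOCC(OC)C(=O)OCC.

–NO2 on carbon → nitro group.
pendant –CH2OCH3: C–O–C linkage → ether.
–C(=O)– with carbon on both sides → ketone.
pendant –COCH3: carbonyl C bonded to two carbons → ketone.
para-disubstituted benzene ring → arene.
pendant –COOCH3: carbonyl C bonded to C and –OCH3 → ester.
pendant –OCH3: C–O–C with sp³ C, no adjacent C=O → ether.
pendant –C(=O)X: carbonyl C bonded to C and halogen → acyl halide.
C≡C triple bond → alkyne.
C–O–C with sp³ carbons on both sides and no adjacent C=O → ether.
pendant –OCH3: C–O–C with sp³ C, no adjacent C=O → ether.
–C(=O)OCH2CH3: carbonyl C bonded to C and to –OEt → ester.
Ester appears at: CH(COOCH3), COOCH2CH3 → 2.

2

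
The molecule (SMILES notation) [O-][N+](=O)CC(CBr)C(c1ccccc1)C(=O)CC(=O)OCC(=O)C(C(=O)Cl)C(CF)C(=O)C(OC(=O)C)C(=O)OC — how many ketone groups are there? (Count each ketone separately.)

3

Taking each segment in turn:
  O2NCH2: –NO2 on carbon → nitro group.
  CH(CH2Br): pendant –CH2X: halogen on sp³ carbon → alkyl halide.
  CH(C6H5): pendant –C6H5: benzene ring → arene.
  CO: –C(=O)– with carbon on both sides → ketone.
  CH2COOCH2: –C(=O)–O–C with C on the carbonyl side → ester.
  CO: –C(=O)– with carbon on both sides → ketone.
  CH(COCl): pendant –C(=O)X: carbonyl C bonded to C and halogen → acyl halide.
  CH(CH2F): pendant –CH2X: halogen on sp³ carbon → alkyl halide.
  CO: –C(=O)– with carbon on both sides → ketone.
  CH(OCOCH3): pendant –OC(=O)CH3: an acyloxy group → ester.
  COOCH3: –C(=O)OCH3: carbonyl C bonded to C and to –OCH3 → ester (not ketone + ether).
Ketone appears at: CO, CO, CO → 3.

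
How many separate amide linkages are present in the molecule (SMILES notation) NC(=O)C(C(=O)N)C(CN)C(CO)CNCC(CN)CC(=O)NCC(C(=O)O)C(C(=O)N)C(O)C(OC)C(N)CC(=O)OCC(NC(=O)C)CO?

–C(=O)NH2: carbonyl C bonded to C and to N → amide (the N is not a separate amine).
pendant –CONH2: carbonyl C bonded to C and N → amide.
pendant –CH2NH2: N on sp³ C, no adjacent C=O → amine.
pendant –CH2OH on an sp³ backbone C → alcohol.
C–N–C with sp³ carbons and no adjacent C=O → amine (secondary).
pendant –CH2NH2: N on sp³ C, no adjacent C=O → amine.
–C(=O)–N– linkage → amide (the N is not an amine).
pendant –COOH: carbonyl C bonded to C and –OH → carboxylic acid.
pendant –CONH2: carbonyl C bonded to C and N → amide.
–OH on an sp³ carbon → alcohol (secondary).
pendant –OCH3: C–O–C with sp³ C, no adjacent C=O → ether.
–NH2 on an sp³ carbon with no adjacent C=O → amine.
–C(=O)–O–C with C on the carbonyl side → ester.
pendant –NHC(=O)CH3: N bonded to a carbonyl → amide (not amine).
–OH on an sp³ carbon → alcohol.
Amide appears at: H2NCO, CH(CONH2), CH2CONHCH2, CH(CONH2), CH(NHCOCH3) → 5.

5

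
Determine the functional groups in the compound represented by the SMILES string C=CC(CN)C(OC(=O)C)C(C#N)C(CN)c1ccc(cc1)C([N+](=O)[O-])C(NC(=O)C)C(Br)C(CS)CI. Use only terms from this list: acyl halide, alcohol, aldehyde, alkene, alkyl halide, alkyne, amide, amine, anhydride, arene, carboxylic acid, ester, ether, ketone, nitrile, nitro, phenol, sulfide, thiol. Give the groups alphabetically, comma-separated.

alkene, alkyl halide, amide, amine, arene, ester, nitrile, nitro, thiol

C=C double bond → alkene.
pendant –CH2NH2: N on sp³ C, no adjacent C=O → amine.
pendant –OC(=O)CH3: an acyloxy group → ester.
pendant –C≡N: nitrile.
pendant –CH2NH2: N on sp³ C, no adjacent C=O → amine.
para-disubstituted benzene ring → arene.
–NO2 on an sp³ carbon → nitro (the N=O is not a carbonyl).
pendant –NHC(=O)CH3: N bonded to a carbonyl → amide (not amine).
halogen on an sp³ carbon → alkyl halide.
pendant –CH2SH → thiol.
halogen on an sp³ carbon → alkyl halide.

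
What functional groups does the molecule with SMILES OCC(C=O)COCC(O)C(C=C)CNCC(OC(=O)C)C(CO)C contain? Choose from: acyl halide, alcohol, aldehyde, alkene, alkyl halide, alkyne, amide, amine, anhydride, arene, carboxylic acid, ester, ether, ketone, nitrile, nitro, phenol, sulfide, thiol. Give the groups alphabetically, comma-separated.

HO– on an sp³ carbon → alcohol.
pendant –CHO: carbonyl C bonded to C and H → aldehyde.
C–O–C with sp³ carbons on both sides and no adjacent C=O → ether.
–OH on an sp³ carbon → alcohol (secondary).
pendant –CH=CH2: C=C double bond → alkene.
C–N–C with sp³ carbons and no adjacent C=O → amine (secondary).
pendant –OC(=O)CH3: an acyloxy group → ester.
pendant –CH2OH on an sp³ backbone C → alcohol.

alcohol, aldehyde, alkene, amine, ester, ether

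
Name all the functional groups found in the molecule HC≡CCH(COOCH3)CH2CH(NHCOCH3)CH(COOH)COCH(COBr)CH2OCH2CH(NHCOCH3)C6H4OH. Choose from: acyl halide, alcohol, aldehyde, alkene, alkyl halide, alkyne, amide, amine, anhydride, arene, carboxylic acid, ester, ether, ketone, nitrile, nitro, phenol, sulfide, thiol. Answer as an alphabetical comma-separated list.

Taking each segment in turn:
  HC≡C: C≡C triple bond → alkyne.
  CH(COOCH3): pendant –COOCH3: carbonyl C bonded to C and –OCH3 → ester.
  CH(NHCOCH3): pendant –NHC(=O)CH3: N bonded to a carbonyl → amide (not amine).
  CH(COOH): pendant –COOH: carbonyl C bonded to C and –OH → carboxylic acid.
  CO: –C(=O)– with carbon on both sides → ketone.
  CH(COBr): pendant –C(=O)X: carbonyl C bonded to C and halogen → acyl halide.
  CH2OCH2: C–O–C with sp³ carbons on both sides and no adjacent C=O → ether.
  CH(NHCOCH3): pendant –NHC(=O)CH3: N bonded to a carbonyl → amide (not amine).
  C6H4OH: –OH attached directly to an aromatic ring → phenol (not alcohol); the ring itself is an arene.

acyl halide, alkyne, amide, arene, carboxylic acid, ester, ether, ketone, phenol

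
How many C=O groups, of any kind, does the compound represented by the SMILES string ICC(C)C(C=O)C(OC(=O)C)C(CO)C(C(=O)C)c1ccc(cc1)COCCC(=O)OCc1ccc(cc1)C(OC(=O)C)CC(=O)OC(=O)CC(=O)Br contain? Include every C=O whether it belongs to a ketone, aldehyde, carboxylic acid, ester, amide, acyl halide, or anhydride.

8

CH(CHO): aldehyde, 1 C=O (running total 1).
CH(OCOCH3): ester, 1 C=O (running total 2).
CH(COCH3): ketone, 1 C=O (running total 3).
CH2COOCH2: ester, 1 C=O (running total 4).
CH(OCOCH3): ester, 1 C=O (running total 5).
CH2CO-O-COCH2: anhydride, 2 C=O (running total 7).
COBr: acyl halide, 1 C=O (running total 8).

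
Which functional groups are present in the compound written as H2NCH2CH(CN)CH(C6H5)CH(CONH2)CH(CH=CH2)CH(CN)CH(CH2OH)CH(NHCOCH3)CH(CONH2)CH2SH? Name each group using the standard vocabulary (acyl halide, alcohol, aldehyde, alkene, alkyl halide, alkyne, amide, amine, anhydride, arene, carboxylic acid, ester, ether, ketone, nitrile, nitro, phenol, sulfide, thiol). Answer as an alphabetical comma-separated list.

alcohol, alkene, amide, amine, arene, nitrile, thiol

–NH2 on an sp³ carbon with no adjacent C=O → amine.
pendant –C≡N: nitrile.
pendant –C6H5: benzene ring → arene.
pendant –CONH2: carbonyl C bonded to C and N → amide.
pendant –CH=CH2: C=C double bond → alkene.
pendant –C≡N: nitrile.
pendant –CH2OH on an sp³ backbone C → alcohol.
pendant –NHC(=O)CH3: N bonded to a carbonyl → amide (not amine).
pendant –CONH2: carbonyl C bonded to C and N → amide.
–SH on an sp³ carbon → thiol.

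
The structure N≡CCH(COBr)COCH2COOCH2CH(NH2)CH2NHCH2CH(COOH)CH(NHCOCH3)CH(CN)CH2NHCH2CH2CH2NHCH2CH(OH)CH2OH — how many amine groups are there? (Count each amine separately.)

4

Reading the structure from left to right:
  N≡C: N≡C–: carbon triple-bonded to nitrogen → nitrile.
  CH(COBr): pendant –C(=O)X: carbonyl C bonded to C and halogen → acyl halide.
  CO: –C(=O)– with carbon on both sides → ketone.
  CH2COOCH2: –C(=O)–O–C with C on the carbonyl side → ester.
  CH(NH2): –NH2 on an sp³ carbon with no adjacent C=O → amine.
  CH2NHCH2: C–N–C with sp³ carbons and no adjacent C=O → amine (secondary).
  CH(COOH): pendant –COOH: carbonyl C bonded to C and –OH → carboxylic acid.
  CH(NHCOCH3): pendant –NHC(=O)CH3: N bonded to a carbonyl → amide (not amine).
  CH(CN): pendant –C≡N: nitrile.
  CH2NHCH2: C–N–C with sp³ carbons and no adjacent C=O → amine (secondary).
  CH2NHCH2: C–N–C with sp³ carbons and no adjacent C=O → amine (secondary).
  CH(OH): –OH on an sp³ carbon → alcohol (secondary).
  CH2OH: –OH on an sp³ carbon → alcohol.
Amine appears at: CH(NH2), CH2NHCH2, CH2NHCH2, CH2NHCH2 → 4.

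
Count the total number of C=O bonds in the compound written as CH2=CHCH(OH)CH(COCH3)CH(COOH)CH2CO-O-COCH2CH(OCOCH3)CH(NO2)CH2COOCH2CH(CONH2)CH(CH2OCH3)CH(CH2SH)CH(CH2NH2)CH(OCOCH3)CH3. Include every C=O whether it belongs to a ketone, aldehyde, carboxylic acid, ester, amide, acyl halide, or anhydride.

CH(COCH3): ketone, 1 C=O (running total 1).
CH(COOH): carboxylic acid, 1 C=O (running total 2).
CH2CO-O-COCH2: anhydride, 2 C=O (running total 4).
CH(OCOCH3): ester, 1 C=O (running total 5).
CH2COOCH2: ester, 1 C=O (running total 6).
CH(CONH2): amide, 1 C=O (running total 7).
CH(OCOCH3): ester, 1 C=O (running total 8).

8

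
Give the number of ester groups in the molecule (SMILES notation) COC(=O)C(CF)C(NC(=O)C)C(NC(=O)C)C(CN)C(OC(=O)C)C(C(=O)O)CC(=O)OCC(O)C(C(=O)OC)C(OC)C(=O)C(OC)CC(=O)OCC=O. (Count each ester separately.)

5

CH3O–C(=O)–: carbonyl C bonded to C and to –OCH3 → ester (not ketone + ether).
pendant –CH2X: halogen on sp³ carbon → alkyl halide.
pendant –NHC(=O)CH3: N bonded to a carbonyl → amide (not amine).
pendant –NHC(=O)CH3: N bonded to a carbonyl → amide (not amine).
pendant –CH2NH2: N on sp³ C, no adjacent C=O → amine.
pendant –OC(=O)CH3: an acyloxy group → ester.
pendant –COOH: carbonyl C bonded to C and –OH → carboxylic acid.
–C(=O)–O–C with C on the carbonyl side → ester.
–OH on an sp³ carbon → alcohol (secondary).
pendant –COOCH3: carbonyl C bonded to C and –OCH3 → ester.
pendant –OCH3: C–O–C with sp³ C, no adjacent C=O → ether.
–C(=O)– with carbon on both sides → ketone.
pendant –OCH3: C–O–C with sp³ C, no adjacent C=O → ether.
–C(=O)–O–C with C on the carbonyl side → ester.
terminal –CHO: carbonyl C bonded to H and C → aldehyde.
Ester appears at: CH3OOC, CH(OCOCH3), CH2COOCH2, CH(COOCH3), CH2COOCH2 → 5.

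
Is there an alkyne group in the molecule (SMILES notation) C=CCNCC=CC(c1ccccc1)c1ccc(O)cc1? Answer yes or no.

Reading the structure from left to right:
  CH2=CH: C=C double bond → alkene.
  CH2NHCH2: C–N–C with sp³ carbons and no adjacent C=O → amine (secondary).
  CH=CH: C=C double bond → alkene.
  CH(C6H5): pendant –C6H5: benzene ring → arene.
  C6H4OH: –OH attached directly to an aromatic ring → phenol (not alcohol); the ring itself is an arene.
The groups actually present are: alkene, amine, arene, phenol.

no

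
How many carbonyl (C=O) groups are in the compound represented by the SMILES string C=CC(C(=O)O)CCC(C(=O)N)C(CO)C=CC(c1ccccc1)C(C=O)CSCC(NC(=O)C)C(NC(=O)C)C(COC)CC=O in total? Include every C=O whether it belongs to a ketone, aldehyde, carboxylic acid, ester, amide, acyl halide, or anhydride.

6

CH(COOH): carboxylic acid, 1 C=O (running total 1).
CH(CONH2): amide, 1 C=O (running total 2).
CH(CHO): aldehyde, 1 C=O (running total 3).
CH(NHCOCH3): amide, 1 C=O (running total 4).
CH(NHCOCH3): amide, 1 C=O (running total 5).
CHO: aldehyde, 1 C=O (running total 6).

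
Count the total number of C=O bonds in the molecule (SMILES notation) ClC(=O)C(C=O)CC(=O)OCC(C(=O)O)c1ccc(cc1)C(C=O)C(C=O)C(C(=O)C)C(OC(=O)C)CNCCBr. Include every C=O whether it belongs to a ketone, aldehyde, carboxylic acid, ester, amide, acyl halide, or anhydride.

8

ClCO: acyl halide, 1 C=O (running total 1).
CH(CHO): aldehyde, 1 C=O (running total 2).
CH2COOCH2: ester, 1 C=O (running total 3).
CH(COOH): carboxylic acid, 1 C=O (running total 4).
CH(CHO): aldehyde, 1 C=O (running total 5).
CH(CHO): aldehyde, 1 C=O (running total 6).
CH(COCH3): ketone, 1 C=O (running total 7).
CH(OCOCH3): ester, 1 C=O (running total 8).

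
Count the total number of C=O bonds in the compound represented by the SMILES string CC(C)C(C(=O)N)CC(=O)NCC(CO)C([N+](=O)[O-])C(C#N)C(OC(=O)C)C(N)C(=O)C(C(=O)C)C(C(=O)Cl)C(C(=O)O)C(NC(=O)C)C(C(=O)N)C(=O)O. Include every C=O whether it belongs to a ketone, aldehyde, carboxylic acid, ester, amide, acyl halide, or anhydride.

10

CH(CONH2): amide, 1 C=O (running total 1).
CH2CONHCH2: amide, 1 C=O (running total 2).
CH(OCOCH3): ester, 1 C=O (running total 3).
CO: ketone, 1 C=O (running total 4).
CH(COCH3): ketone, 1 C=O (running total 5).
CH(COCl): acyl halide, 1 C=O (running total 6).
CH(COOH): carboxylic acid, 1 C=O (running total 7).
CH(NHCOCH3): amide, 1 C=O (running total 8).
CH(CONH2): amide, 1 C=O (running total 9).
COOH: carboxylic acid, 1 C=O (running total 10).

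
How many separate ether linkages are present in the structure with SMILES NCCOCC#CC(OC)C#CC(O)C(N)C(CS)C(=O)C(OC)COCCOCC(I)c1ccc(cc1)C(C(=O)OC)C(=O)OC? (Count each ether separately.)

–NH2 on an sp³ carbon with no adjacent C=O → amine.
C–O–C with sp³ carbons on both sides and no adjacent C=O → ether.
C≡C triple bond → alkyne.
pendant –OCH3: C–O–C with sp³ C, no adjacent C=O → ether.
C≡C triple bond → alkyne.
–OH on an sp³ carbon → alcohol (secondary).
–NH2 on an sp³ carbon with no adjacent C=O → amine.
pendant –CH2SH → thiol.
–C(=O)– with carbon on both sides → ketone.
pendant –OCH3: C–O–C with sp³ C, no adjacent C=O → ether.
C–O–C with sp³ carbons on both sides and no adjacent C=O → ether.
C–O–C with sp³ carbons on both sides and no adjacent C=O → ether.
halogen on an sp³ carbon → alkyl halide.
para-disubstituted benzene ring → arene.
pendant –COOCH3: carbonyl C bonded to C and –OCH3 → ester.
–C(=O)OCH3: carbonyl C bonded to C and to –OCH3 → ester (not ketone + ether).
Ether appears at: CH2OCH2, CH(OCH3), CH(OCH3), CH2OCH2, CH2OCH2 → 5.

5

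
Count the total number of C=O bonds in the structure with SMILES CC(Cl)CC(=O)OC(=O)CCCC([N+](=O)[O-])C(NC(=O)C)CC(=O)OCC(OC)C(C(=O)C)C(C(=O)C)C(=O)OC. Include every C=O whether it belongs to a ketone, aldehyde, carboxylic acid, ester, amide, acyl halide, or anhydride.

7

CH2CO-O-COCH2: anhydride, 2 C=O (running total 2).
CH(NHCOCH3): amide, 1 C=O (running total 3).
CH2COOCH2: ester, 1 C=O (running total 4).
CH(COCH3): ketone, 1 C=O (running total 5).
CH(COCH3): ketone, 1 C=O (running total 6).
COOCH3: ester, 1 C=O (running total 7).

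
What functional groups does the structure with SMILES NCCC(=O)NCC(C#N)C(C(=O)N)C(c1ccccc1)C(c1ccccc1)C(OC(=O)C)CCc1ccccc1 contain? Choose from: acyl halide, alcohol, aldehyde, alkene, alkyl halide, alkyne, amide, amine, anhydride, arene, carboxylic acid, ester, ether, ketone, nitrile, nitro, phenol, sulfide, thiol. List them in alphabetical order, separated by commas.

amide, amine, arene, ester, nitrile

Working along the chain:
  H2NCH2: –NH2 on an sp³ carbon with no adjacent C=O → amine.
  CH2CONHCH2: –C(=O)–N– linkage → amide (the N is not an amine).
  CH(CN): pendant –C≡N: nitrile.
  CH(CONH2): pendant –CONH2: carbonyl C bonded to C and N → amide.
  CH(C6H5): pendant –C6H5: benzene ring → arene.
  CH(C6H5): pendant –C6H5: benzene ring → arene.
  CH(OCOCH3): pendant –OC(=O)CH3: an acyloxy group → ester.
  C6H5: –C6H5 phenyl ring → arene.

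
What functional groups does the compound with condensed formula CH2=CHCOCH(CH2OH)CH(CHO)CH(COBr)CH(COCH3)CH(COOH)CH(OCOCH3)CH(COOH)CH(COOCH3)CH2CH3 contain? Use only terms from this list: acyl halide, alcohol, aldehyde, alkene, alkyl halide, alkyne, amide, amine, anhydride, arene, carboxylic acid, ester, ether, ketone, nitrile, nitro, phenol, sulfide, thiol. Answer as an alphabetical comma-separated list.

acyl halide, alcohol, aldehyde, alkene, carboxylic acid, ester, ketone

C=C double bond → alkene.
–C(=O)– with carbon on both sides → ketone.
pendant –CH2OH on an sp³ backbone C → alcohol.
pendant –CHO: carbonyl C bonded to C and H → aldehyde.
pendant –C(=O)X: carbonyl C bonded to C and halogen → acyl halide.
pendant –COCH3: carbonyl C bonded to two carbons → ketone.
pendant –COOH: carbonyl C bonded to C and –OH → carboxylic acid.
pendant –OC(=O)CH3: an acyloxy group → ester.
pendant –COOH: carbonyl C bonded to C and –OH → carboxylic acid.
pendant –COOCH3: carbonyl C bonded to C and –OCH3 → ester.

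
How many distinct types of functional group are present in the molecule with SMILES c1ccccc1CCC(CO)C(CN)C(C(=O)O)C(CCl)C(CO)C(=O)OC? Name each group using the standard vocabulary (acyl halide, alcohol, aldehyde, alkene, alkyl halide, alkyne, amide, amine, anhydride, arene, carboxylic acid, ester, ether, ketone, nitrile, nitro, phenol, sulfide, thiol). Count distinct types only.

6

Working along the chain:
  C6H5: C6H5– phenyl ring → arene.
  CH(CH2OH): pendant –CH2OH on an sp³ backbone C → alcohol.
  CH(CH2NH2): pendant –CH2NH2: N on sp³ C, no adjacent C=O → amine.
  CH(COOH): pendant –COOH: carbonyl C bonded to C and –OH → carboxylic acid.
  CH(CH2Cl): pendant –CH2X: halogen on sp³ carbon → alkyl halide.
  CH(CH2OH): pendant –CH2OH on an sp³ backbone C → alcohol.
  COOCH3: –C(=O)OCH3: carbonyl C bonded to C and to –OCH3 → ester (not ketone + ether).
Distinct types present: alcohol, alkyl halide, amine, arene, carboxylic acid, ester.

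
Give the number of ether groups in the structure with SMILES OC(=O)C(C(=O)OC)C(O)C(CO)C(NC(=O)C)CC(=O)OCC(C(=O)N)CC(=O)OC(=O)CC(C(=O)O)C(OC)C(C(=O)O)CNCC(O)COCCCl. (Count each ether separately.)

2

Working along the chain:
  HOOC: –COOH: carbonyl C bonded to –OH and C → carboxylic acid (the –OH is not a separate alcohol).
  CH(COOCH3): pendant –COOCH3: carbonyl C bonded to C and –OCH3 → ester.
  CH(OH): –OH on an sp³ carbon → alcohol (secondary).
  CH(CH2OH): pendant –CH2OH on an sp³ backbone C → alcohol.
  CH(NHCOCH3): pendant –NHC(=O)CH3: N bonded to a carbonyl → amide (not amine).
  CH2COOCH2: –C(=O)–O–C with C on the carbonyl side → ester.
  CH(CONH2): pendant –CONH2: carbonyl C bonded to C and N → amide.
  CH2CO-O-COCH2: two acyl groups sharing one oxygen, –C(=O)–O–C(=O)– → anhydride.
  CH(COOH): pendant –COOH: carbonyl C bonded to C and –OH → carboxylic acid.
  CH(OCH3): pendant –OCH3: C–O–C with sp³ C, no adjacent C=O → ether.
  CH(COOH): pendant –COOH: carbonyl C bonded to C and –OH → carboxylic acid.
  CH2NHCH2: C–N–C with sp³ carbons and no adjacent C=O → amine (secondary).
  CH(OH): –OH on an sp³ carbon → alcohol (secondary).
  CH2OCH2: C–O–C with sp³ carbons on both sides and no adjacent C=O → ether.
  CH2Cl: halogen on an sp³ carbon → alkyl halide.
Ether appears at: CH(OCH3), CH2OCH2 → 2.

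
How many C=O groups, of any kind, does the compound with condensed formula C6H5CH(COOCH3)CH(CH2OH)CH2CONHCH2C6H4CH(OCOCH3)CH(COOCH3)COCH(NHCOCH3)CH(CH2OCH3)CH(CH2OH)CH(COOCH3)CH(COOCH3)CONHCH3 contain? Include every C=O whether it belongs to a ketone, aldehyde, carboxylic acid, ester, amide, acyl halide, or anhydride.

9

CH(COOCH3): ester, 1 C=O (running total 1).
CH2CONHCH2: amide, 1 C=O (running total 2).
CH(OCOCH3): ester, 1 C=O (running total 3).
CH(COOCH3): ester, 1 C=O (running total 4).
CO: ketone, 1 C=O (running total 5).
CH(NHCOCH3): amide, 1 C=O (running total 6).
CH(COOCH3): ester, 1 C=O (running total 7).
CH(COOCH3): ester, 1 C=O (running total 8).
CONHCH3: amide, 1 C=O (running total 9).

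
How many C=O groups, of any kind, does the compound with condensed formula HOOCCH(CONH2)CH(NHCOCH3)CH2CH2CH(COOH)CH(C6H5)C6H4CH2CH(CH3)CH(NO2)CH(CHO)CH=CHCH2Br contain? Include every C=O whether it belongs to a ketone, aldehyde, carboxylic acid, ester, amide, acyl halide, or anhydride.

5

HOOC: carboxylic acid, 1 C=O (running total 1).
CH(CONH2): amide, 1 C=O (running total 2).
CH(NHCOCH3): amide, 1 C=O (running total 3).
CH(COOH): carboxylic acid, 1 C=O (running total 4).
CH(CHO): aldehyde, 1 C=O (running total 5).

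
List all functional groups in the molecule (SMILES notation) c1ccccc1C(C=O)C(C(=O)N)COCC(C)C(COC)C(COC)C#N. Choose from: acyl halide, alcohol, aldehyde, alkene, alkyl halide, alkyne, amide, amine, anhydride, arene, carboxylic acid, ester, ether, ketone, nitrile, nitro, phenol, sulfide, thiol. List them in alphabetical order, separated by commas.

C6H5– phenyl ring → arene.
pendant –CHO: carbonyl C bonded to C and H → aldehyde.
pendant –CONH2: carbonyl C bonded to C and N → amide.
C–O–C with sp³ carbons on both sides and no adjacent C=O → ether.
pendant –CH2OCH3: C–O–C linkage → ether.
pendant –CH2OCH3: C–O–C linkage → ether.
–C≡N: carbon triple-bonded to nitrogen → nitrile.

aldehyde, amide, arene, ether, nitrile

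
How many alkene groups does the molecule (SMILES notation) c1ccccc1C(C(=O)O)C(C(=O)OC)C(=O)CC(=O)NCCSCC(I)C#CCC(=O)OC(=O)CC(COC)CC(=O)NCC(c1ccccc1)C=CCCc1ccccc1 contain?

1

C6H5– phenyl ring → arene.
pendant –COOH: carbonyl C bonded to C and –OH → carboxylic acid.
pendant –COOCH3: carbonyl C bonded to C and –OCH3 → ester.
–C(=O)– with carbon on both sides → ketone.
–C(=O)–N– linkage → amide (the N is not an amine).
C–S–C linkage → sulfide (thioether).
halogen on an sp³ carbon → alkyl halide.
C≡C triple bond → alkyne.
two acyl groups sharing one oxygen, –C(=O)–O–C(=O)– → anhydride.
pendant –CH2OCH3: C–O–C linkage → ether.
–C(=O)–N– linkage → amide (the N is not an amine).
pendant –C6H5: benzene ring → arene.
C=C double bond → alkene.
–C6H5 phenyl ring → arene.
Alkene appears at: CH=CH → 1.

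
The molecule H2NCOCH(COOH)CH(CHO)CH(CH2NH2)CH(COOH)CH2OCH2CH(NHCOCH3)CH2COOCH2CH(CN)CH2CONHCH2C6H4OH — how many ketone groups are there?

–C(=O)NH2: carbonyl C bonded to C and to N → amide (the N is not a separate amine).
pendant –COOH: carbonyl C bonded to C and –OH → carboxylic acid.
pendant –CHO: carbonyl C bonded to C and H → aldehyde.
pendant –CH2NH2: N on sp³ C, no adjacent C=O → amine.
pendant –COOH: carbonyl C bonded to C and –OH → carboxylic acid.
C–O–C with sp³ carbons on both sides and no adjacent C=O → ether.
pendant –NHC(=O)CH3: N bonded to a carbonyl → amide (not amine).
–C(=O)–O–C with C on the carbonyl side → ester.
pendant –C≡N: nitrile.
–C(=O)–N– linkage → amide (the N is not an amine).
–OH attached directly to an aromatic ring → phenol (not alcohol); the ring itself is an arene.
No segment is a ketone: H2NCO is amide, not ketone; CH(COOH) is carboxylic acid, not ketone; CH(CHO) is aldehyde, not ketone. → 0.

0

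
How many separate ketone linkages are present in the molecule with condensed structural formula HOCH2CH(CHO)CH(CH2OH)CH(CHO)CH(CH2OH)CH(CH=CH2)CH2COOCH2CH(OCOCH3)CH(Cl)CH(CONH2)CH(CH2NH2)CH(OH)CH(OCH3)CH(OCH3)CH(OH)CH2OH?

Reading the structure from left to right:
  HOCH2: HO– on an sp³ carbon → alcohol.
  CH(CHO): pendant –CHO: carbonyl C bonded to C and H → aldehyde.
  CH(CH2OH): pendant –CH2OH on an sp³ backbone C → alcohol.
  CH(CHO): pendant –CHO: carbonyl C bonded to C and H → aldehyde.
  CH(CH2OH): pendant –CH2OH on an sp³ backbone C → alcohol.
  CH(CH=CH2): pendant –CH=CH2: C=C double bond → alkene.
  CH2COOCH2: –C(=O)–O–C with C on the carbonyl side → ester.
  CH(OCOCH3): pendant –OC(=O)CH3: an acyloxy group → ester.
  CH(Cl): halogen on an sp³ carbon → alkyl halide.
  CH(CONH2): pendant –CONH2: carbonyl C bonded to C and N → amide.
  CH(CH2NH2): pendant –CH2NH2: N on sp³ C, no adjacent C=O → amine.
  CH(OH): –OH on an sp³ carbon → alcohol (secondary).
  CH(OCH3): pendant –OCH3: C–O–C with sp³ C, no adjacent C=O → ether.
  CH(OCH3): pendant –OCH3: C–O–C with sp³ C, no adjacent C=O → ether.
  CH(OH): –OH on an sp³ carbon → alcohol (secondary).
  CH2OH: –OH on an sp³ carbon → alcohol.
No segment is a ketone: CH(CHO) is aldehyde, not ketone; CH(CHO) is aldehyde, not ketone; CH2COOCH2 is ester, not ketone. → 0.

0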